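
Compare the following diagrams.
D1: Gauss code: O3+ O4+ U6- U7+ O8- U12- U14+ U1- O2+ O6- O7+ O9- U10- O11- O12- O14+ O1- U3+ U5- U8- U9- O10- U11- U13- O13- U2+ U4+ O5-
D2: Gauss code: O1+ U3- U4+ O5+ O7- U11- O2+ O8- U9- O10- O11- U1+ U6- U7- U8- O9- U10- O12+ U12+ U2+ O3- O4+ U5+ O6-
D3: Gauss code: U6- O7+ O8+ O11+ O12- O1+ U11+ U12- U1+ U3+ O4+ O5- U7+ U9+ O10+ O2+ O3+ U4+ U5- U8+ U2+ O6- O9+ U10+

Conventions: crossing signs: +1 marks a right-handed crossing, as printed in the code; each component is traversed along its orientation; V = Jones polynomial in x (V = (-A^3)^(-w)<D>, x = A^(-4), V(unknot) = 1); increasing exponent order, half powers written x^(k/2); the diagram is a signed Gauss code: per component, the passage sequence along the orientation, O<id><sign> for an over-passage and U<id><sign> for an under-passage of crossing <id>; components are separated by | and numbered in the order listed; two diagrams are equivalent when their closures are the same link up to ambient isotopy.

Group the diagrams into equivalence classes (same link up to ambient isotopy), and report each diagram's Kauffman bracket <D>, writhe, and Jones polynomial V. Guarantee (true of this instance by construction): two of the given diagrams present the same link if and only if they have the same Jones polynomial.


classes: {D1, D2} | {D3}
V(D1) = -x^-6 + x^-5 - x^-4 + 2x^-3 - x^-2 + x^-1  [14 crossings, <D> = A^-8 - A^-4 + 2 - A^4 + A^8 - A^12, w = -4]
V(D2) = -x^-6 + x^-5 - x^-4 + 2x^-3 - x^-2 + x^-1  [12 crossings, <D> = A^-2 - A^2 + 2A^6 - A^10 + A^14 - A^18, w = -2]
V(D3) = x - x^2 + 2x^3 - x^4 + x^5 - x^6  [12 crossings, <D> = -A^-6 + A^-2 - A^2 + 2A^6 - A^10 + A^14, w = +6]
note: V(x) takes 2 values over 3 diagrams, fixing the grouping


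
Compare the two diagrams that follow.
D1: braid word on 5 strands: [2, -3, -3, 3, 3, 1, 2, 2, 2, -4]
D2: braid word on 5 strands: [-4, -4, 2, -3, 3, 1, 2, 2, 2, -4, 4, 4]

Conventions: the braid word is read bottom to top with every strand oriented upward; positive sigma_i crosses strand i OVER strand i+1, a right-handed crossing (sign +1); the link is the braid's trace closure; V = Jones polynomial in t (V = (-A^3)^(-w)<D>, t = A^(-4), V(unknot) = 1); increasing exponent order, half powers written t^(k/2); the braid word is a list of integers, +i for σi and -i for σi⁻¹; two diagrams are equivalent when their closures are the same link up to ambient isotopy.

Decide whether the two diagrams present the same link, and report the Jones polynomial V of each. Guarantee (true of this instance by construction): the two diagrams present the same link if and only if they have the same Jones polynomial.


equivalent: yes
D1 (bracket A^-12 + 1 + A^4 + A^8; 10 crossings at w = +4): V = t + t^2 + t^3 + t^6
V(D2) = t + t^2 + t^3 + t^6  (w +4, c 12, <D> = A^-12 + 1 + A^4 + A^8)
key observation: D2 (12 crossings) and D1 (10) are Markov-related braid presentations


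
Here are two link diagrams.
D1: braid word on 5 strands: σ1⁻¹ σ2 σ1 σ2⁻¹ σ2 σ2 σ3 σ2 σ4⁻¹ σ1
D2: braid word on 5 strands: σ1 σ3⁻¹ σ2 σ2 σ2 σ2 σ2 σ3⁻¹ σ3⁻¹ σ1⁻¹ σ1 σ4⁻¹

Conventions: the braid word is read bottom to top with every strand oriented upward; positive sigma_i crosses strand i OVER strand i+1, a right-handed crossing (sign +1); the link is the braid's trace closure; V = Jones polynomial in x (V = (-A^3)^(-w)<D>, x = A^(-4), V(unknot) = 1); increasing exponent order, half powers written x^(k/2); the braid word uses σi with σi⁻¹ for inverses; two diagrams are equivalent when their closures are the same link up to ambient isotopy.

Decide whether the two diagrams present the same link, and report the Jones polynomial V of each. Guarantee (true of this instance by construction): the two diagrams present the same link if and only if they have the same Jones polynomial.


equivalent: no
V(D1) = x + x^3 - x^4  (w +4, c 10, <D> = -A^-4 + 1 + A^8)
V(D2) = -x^-2 + x^-1 - 1 + 3x - 2x^2 + 3x^3 - 2x^4 + x^5 - x^6  (w +2, c 12, <D> = -A^-18 + A^-14 - 2A^-10 + 3A^-6 - 2A^-2 + 3A^2 - A^6 + A^10 - A^14)
why: 2 values of V(x) split the 2 diagrams


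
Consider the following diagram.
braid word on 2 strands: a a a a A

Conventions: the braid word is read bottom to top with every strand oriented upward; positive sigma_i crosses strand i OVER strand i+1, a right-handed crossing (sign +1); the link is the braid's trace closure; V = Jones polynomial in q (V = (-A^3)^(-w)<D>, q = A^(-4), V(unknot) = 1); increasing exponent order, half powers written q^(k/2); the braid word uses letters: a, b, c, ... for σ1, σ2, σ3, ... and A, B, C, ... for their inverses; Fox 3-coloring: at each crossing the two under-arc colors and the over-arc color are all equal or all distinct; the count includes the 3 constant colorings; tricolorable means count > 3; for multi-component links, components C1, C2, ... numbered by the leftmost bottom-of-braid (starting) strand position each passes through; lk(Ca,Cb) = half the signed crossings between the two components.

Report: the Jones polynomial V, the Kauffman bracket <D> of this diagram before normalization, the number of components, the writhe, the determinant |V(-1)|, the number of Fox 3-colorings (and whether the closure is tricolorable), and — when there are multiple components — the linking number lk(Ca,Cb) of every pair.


V(q) = q + q^3 - q^4
bracket: A^-7 - A^-3 - A^5, w = +3
1 component, writhe +3, over 5 crossings
det 3, colorings 9 of 3^5 — tricolorable
observation: det 3 = |V(-1)|; divisible by 3, so tricolorable


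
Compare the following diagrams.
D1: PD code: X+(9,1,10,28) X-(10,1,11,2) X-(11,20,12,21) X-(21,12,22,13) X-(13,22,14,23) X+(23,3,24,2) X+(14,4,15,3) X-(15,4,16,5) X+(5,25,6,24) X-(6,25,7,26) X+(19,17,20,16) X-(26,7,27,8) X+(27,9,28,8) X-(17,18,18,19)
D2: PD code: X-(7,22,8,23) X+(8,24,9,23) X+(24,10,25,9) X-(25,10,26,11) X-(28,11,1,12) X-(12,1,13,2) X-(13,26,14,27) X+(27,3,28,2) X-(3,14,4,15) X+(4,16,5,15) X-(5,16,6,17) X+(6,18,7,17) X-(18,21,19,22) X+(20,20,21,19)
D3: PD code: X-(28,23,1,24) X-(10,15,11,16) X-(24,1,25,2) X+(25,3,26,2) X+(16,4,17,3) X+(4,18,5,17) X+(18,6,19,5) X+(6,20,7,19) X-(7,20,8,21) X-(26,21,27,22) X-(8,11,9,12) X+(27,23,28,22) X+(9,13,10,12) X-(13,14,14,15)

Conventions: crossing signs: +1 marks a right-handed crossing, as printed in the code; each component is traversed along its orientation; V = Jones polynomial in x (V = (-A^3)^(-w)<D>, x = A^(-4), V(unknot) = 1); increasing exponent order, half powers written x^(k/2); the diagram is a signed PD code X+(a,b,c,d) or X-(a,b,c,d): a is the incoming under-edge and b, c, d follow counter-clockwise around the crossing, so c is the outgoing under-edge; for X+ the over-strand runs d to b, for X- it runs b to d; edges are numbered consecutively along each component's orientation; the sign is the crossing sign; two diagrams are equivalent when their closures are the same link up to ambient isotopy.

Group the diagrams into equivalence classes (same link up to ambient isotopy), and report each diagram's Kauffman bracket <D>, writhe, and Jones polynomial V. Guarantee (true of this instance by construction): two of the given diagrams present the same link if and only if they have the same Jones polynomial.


equivalence classes: {D1} | {D2} | {D3}
D1 (bracket A^-2 + A^6 - A^10; 14 crossings at w = -2): V = -x^-4 + x^-3 + x^-1
V(D2) = 1  [14 crossings, <D> = A^-6, w = -2]
V(D3) = x + x^3 - x^4  (w 0, c 14, <D> = -A^-16 + A^-12 + A^-4)
observation: comparing 3 Jones polynomials yields 3 groups


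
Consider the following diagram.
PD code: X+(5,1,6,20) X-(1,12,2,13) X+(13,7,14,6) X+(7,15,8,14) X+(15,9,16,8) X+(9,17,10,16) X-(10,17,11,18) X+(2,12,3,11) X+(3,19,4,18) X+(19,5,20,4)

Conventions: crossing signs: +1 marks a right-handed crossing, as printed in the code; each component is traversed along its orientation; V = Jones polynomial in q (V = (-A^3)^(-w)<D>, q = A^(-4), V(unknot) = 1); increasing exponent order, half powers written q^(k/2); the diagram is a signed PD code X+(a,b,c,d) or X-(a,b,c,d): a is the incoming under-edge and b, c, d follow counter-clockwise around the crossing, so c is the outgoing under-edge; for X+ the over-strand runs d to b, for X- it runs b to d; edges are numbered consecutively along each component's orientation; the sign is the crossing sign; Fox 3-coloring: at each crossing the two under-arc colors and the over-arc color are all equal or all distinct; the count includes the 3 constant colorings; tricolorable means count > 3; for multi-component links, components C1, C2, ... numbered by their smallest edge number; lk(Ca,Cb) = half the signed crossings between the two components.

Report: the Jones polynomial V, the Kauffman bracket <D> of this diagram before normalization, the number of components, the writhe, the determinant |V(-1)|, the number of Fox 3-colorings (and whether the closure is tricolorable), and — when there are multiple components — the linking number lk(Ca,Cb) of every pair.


V = q^2 + 2q^4 - 2q^5 + q^6 - 2q^7 + q^8
<D> = A^-14 - 2A^-10 + A^-6 - 2A^-2 + 2A^2 + A^10 (w = +6)
1 component over 10 crossings, w = +6
27 Fox colorings among 3^10, |V(-1)| = 9: tricolorable
why: w = +6 (over 10 crossings) is diagram-only; (-A^3)^(-6) removes it from V


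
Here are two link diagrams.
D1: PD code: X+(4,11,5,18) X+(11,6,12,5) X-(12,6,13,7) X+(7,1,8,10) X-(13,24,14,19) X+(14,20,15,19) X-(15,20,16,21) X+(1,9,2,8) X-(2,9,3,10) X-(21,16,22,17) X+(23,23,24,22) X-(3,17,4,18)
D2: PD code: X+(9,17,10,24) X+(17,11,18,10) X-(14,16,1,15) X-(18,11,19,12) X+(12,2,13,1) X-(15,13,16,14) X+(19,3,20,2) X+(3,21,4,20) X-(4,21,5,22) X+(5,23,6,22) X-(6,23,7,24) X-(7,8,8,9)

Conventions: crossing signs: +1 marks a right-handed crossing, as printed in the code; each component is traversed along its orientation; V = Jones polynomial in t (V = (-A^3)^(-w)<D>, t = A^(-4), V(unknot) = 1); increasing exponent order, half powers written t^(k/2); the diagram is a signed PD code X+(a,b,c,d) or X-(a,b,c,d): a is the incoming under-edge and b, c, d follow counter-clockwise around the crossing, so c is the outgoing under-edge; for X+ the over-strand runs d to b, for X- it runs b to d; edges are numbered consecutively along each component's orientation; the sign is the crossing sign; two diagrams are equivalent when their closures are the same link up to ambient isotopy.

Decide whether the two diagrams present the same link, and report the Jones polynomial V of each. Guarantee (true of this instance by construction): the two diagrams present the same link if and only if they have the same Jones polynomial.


equivalent: no
D1 (bracket 1 + A^4 + A^8 + A^12; 12 crossings at w = 0): V = t^-3 + t^-2 + t^-1 + 1
V(D2) = t^-2 + 2 + t^2  [12 crossings, <D> = A^-8 + 2 + A^8, w = 0]
observation: comparing 2 Jones polynomials yields 2 groups


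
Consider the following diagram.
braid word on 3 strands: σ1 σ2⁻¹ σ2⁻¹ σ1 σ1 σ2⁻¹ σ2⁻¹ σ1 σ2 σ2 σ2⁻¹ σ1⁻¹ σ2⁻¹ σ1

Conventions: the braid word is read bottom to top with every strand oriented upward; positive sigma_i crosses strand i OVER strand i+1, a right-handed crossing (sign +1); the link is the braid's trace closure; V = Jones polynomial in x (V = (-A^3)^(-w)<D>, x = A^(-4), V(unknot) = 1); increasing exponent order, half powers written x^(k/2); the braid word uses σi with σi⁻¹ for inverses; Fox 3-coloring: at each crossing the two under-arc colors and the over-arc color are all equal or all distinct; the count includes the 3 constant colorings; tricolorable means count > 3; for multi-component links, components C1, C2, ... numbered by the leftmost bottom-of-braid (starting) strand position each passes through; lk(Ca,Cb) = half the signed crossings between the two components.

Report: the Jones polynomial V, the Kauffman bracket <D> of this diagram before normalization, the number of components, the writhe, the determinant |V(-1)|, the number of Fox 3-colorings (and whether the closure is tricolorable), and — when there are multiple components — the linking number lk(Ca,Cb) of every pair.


Jones polynomial: V(x) = -x^-5 + 2x^-4 - 5x^-3 + 8x^-2 - 9x^-1 + 11 - 9x + 8x^2 - 5x^3 + 2x^4 - x^5
<D> = -A^-20 + 2A^-16 - 5A^-12 + 8A^-8 - 9A^-4 + 11 - 9A^4 + 8A^8 - 5A^12 + 2A^16 - A^20; writhe 0
components 1, writhe 0 (14 crossings)
3-colorings: 3 of 3^14, det 61 — not tricolorable
note: V is palindromic (span 10, det 61): x -> 1/x fixes it; necessary, not sufficient, for amphichirality


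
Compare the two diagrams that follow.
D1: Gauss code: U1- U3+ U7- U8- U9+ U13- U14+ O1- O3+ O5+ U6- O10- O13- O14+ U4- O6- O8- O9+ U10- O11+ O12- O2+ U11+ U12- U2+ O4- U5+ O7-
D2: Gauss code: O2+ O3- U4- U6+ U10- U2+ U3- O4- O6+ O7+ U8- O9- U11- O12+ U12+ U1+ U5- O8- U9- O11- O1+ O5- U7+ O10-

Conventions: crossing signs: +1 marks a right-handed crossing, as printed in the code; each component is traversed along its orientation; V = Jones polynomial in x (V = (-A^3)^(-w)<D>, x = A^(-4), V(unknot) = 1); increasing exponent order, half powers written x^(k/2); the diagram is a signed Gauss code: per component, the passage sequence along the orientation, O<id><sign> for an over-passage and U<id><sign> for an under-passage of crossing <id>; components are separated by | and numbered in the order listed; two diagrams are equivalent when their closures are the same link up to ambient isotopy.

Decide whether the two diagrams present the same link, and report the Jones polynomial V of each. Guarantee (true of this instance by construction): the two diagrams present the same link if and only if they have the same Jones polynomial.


equivalent: yes
V(D1) = -x^-4 + x^-3 + x^-1  (w -2, c 14, <D> = A^-2 + A^6 - A^10)
D2 (bracket A^-2 + A^6 - A^10; 12 crossings at w = -2): V = -x^-4 + x^-3 + x^-1
why: Reidemeister moves carry D1 (14 crossings) to D2 (12)


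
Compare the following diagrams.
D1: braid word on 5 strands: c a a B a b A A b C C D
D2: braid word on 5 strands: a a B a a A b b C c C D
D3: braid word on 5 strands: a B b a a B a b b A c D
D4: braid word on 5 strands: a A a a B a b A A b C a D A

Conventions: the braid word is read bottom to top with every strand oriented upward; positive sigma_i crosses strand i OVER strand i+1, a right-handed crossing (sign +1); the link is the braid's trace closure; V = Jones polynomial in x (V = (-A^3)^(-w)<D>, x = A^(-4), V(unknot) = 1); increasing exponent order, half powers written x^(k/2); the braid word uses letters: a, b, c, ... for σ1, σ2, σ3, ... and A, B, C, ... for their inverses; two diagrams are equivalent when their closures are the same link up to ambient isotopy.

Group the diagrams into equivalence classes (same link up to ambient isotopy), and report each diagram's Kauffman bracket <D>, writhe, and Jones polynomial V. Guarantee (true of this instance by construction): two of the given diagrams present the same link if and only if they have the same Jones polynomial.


grouping into links: {D1, D4} | {D2, D3}
V(D1) = -x^-1 + 2 - x + 2x^2 - x^3 + x^4 - x^5  (w 0, c 12, <D> = -A^-20 + A^-16 - A^-12 + 2A^-8 - A^-4 + 2 - A^4)
V(D2) = x - x^2 + 2x^3 - x^4 + x^5 - x^6  (w +2, c 12, <D> = -A^-18 + A^-14 - A^-10 + 2A^-6 - A^-2 + A^2)
D3 (bracket -A^-12 + A^-8 - A^-4 + 2 - A^4 + A^8; 12 crossings at w = +4): V = x - x^2 + 2x^3 - x^4 + x^5 - x^6
V(D4) = -x^-1 + 2 - x + 2x^2 - x^3 + x^4 - x^5  (w 0, c 14, <D> = -A^-20 + A^-16 - A^-12 + 2A^-8 - A^-4 + 2 - A^4)
why: comparing 4 Jones polynomials yields 2 groups


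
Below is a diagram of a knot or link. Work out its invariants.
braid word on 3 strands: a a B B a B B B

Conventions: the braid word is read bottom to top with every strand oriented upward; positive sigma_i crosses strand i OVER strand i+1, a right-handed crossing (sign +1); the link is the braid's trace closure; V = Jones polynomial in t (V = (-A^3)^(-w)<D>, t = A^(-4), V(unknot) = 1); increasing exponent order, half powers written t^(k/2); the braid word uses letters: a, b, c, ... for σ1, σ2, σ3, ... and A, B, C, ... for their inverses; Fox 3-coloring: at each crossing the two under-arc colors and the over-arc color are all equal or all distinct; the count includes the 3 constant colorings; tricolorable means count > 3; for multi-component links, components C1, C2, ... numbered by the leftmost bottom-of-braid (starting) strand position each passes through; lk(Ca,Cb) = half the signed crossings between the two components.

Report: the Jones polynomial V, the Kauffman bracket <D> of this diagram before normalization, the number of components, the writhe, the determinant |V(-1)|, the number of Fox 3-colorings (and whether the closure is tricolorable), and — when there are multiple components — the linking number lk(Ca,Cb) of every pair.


Jones polynomial: V(t) = -t^-6 + 2t^-5 - 4t^-4 + 5t^-3 - 4t^-2 + 5t^-1 - 3 + 2t - t^2
<D> = -A^-14 + 2A^-10 - 3A^-6 + 5A^-2 - 4A^2 + 5A^6 - 4A^10 + 2A^14 - A^18; writhe -2
components 1, writhe -2 (8 crossings)
3-colorings: 9 of 3^8, det 27 — tricolorable
note: det 27 = |V(-1)|; divisible by 3, so tricolorable


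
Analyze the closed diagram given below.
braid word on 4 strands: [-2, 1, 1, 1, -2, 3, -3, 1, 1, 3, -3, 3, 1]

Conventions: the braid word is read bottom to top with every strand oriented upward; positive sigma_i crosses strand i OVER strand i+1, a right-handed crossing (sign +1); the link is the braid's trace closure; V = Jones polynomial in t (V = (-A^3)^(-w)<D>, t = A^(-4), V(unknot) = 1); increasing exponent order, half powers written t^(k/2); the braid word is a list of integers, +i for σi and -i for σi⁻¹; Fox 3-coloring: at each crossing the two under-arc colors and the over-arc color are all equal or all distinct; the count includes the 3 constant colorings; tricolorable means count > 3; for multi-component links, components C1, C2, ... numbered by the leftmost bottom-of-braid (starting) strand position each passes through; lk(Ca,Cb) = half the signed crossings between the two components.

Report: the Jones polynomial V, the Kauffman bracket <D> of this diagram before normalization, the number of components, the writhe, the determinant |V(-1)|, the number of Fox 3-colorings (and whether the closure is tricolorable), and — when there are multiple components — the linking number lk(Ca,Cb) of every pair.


V(t) = 1 - t + 3t^2 - 3t^3 + 3t^4 - 4t^5 + 3t^6 - 2t^7 + t^8
bracket: -A^-17 + 2A^-13 - 3A^-9 + 4A^-5 - 3A^-1 + 3A^3 - 3A^7 + A^11 - A^15, w = +5
1 component, writhe +5, over 13 crossings
det 21, colorings 9 of 3^13 — tricolorable
observation: |V(-1)| = 21: so tricolorable, since 3 divides 21


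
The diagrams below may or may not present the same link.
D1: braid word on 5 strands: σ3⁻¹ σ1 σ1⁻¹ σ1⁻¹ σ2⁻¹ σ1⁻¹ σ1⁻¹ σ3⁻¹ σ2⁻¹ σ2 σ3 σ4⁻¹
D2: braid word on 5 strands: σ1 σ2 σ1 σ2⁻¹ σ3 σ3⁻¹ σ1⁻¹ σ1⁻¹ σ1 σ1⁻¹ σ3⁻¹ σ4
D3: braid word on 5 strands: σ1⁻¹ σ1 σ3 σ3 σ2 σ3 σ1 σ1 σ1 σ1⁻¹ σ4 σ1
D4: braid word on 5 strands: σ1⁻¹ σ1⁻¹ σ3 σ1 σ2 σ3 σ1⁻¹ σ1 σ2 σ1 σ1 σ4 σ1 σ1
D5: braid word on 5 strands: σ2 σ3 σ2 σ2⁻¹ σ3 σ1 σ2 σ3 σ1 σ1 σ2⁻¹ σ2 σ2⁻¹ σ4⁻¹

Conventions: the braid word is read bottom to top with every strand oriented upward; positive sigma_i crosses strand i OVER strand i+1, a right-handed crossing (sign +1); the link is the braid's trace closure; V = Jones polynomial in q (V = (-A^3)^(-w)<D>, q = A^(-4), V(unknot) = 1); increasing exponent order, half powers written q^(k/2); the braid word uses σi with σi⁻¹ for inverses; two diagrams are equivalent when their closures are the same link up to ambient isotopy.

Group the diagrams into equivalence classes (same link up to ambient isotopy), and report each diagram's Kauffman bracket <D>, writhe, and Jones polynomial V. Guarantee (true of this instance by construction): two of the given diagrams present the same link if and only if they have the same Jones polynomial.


grouping into links: {D1} | {D2} | {D3, D4, D5}
V(D1) = -q^-4 + q^-3 + q^-1  (w -6, c 12, <D> = A^-14 + A^-6 - A^-2)
V(D2) = 1  [12 crossings, <D> = 1, w = 0]
V(D3) = q^2 + 2q^4 - 2q^5 + q^6 - 2q^7 + q^8  [12 crossings, <D> = A^-8 - 2A^-4 + 1 - 2A^4 + 2A^8 + A^16, w = +8]
V(D4) = q^2 + 2q^4 - 2q^5 + q^6 - 2q^7 + q^8  (w +8, c 14, <D> = A^-8 - 2A^-4 + 1 - 2A^4 + 2A^8 + A^16)
V(D5) = q^2 + 2q^4 - 2q^5 + q^6 - 2q^7 + q^8  (w +6, c 14, <D> = A^-14 - 2A^-10 + A^-6 - 2A^-2 + 2A^2 + A^10)
why: 3 values of V(q) split the 5 diagrams


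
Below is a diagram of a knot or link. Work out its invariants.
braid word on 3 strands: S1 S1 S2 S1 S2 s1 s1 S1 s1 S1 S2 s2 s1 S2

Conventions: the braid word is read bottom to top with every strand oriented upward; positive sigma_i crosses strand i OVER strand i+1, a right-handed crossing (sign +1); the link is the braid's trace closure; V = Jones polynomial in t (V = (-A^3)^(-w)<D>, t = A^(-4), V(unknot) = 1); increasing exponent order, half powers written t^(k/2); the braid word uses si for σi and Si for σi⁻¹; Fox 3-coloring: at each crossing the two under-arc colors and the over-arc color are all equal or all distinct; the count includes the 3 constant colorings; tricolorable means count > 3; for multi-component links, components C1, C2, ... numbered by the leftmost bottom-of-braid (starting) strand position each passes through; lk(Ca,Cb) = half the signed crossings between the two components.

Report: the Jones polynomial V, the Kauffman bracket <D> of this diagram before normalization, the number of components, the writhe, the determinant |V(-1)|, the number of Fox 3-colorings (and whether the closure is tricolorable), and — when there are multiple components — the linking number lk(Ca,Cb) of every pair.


Jones polynomial: V(t) = -t^-6 + t^-5 - t^-4 + 2t^-3 - t^-2 + t^-1
<D> = A^-8 - A^-4 + 2 - A^4 + A^8 - A^12; writhe -4
components 1, writhe -4 (14 crossings)
3-colorings: 3 of 3^14, det 7 — not tricolorable
note: w = -4 (over 14 crossings) is diagram-only; (-A^3)^(4) removes it from V


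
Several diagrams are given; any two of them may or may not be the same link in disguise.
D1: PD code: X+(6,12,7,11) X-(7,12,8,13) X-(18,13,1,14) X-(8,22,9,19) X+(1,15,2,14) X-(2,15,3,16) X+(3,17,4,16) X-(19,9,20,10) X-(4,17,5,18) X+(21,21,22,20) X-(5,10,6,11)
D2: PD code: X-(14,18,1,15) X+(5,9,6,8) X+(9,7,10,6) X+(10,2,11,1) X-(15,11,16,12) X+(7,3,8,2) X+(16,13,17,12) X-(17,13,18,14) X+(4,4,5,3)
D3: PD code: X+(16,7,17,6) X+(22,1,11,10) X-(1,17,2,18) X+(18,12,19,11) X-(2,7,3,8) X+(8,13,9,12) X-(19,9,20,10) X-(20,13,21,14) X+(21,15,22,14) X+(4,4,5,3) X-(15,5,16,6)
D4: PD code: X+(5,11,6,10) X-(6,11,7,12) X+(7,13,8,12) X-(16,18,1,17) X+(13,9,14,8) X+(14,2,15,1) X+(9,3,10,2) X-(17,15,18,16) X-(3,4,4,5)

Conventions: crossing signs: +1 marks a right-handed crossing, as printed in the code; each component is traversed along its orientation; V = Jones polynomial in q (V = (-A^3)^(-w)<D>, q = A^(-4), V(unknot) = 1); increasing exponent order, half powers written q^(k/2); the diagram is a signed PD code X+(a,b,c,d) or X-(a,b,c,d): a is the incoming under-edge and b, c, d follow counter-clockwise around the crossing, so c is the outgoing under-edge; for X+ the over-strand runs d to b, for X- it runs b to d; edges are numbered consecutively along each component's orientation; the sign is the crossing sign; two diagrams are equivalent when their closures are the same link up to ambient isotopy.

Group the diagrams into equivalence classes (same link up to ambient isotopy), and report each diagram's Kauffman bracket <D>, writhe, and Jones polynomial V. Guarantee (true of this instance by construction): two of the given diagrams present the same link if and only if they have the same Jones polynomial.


classes: {D1} | {D2, D4} | {D3}
V(D1) = -q^(-5/2) - q^(-1/2)  [11 crossings, <D> = A^-7 + A, w = -3]
D2 (bracket -A^-5 + A^-1 - A^3 + 2A^7 + A^15; 9 crossings at w = +3): V = -q^(-3/2) - 2q^(1/2) + q^(3/2) - q^(5/2) + q^(7/2)
V(D3) = -q^(-1/2) - q^(1/2)  (w +1, c 11, <D> = A + A^5)
V(D4) = -q^(-3/2) - 2q^(1/2) + q^(3/2) - q^(5/2) + q^(7/2)  (w +1, c 9, <D> = -A^-11 + A^-7 - A^-3 + 2A + A^9)
note: V(q) takes 3 values over 4 diagrams, fixing the grouping


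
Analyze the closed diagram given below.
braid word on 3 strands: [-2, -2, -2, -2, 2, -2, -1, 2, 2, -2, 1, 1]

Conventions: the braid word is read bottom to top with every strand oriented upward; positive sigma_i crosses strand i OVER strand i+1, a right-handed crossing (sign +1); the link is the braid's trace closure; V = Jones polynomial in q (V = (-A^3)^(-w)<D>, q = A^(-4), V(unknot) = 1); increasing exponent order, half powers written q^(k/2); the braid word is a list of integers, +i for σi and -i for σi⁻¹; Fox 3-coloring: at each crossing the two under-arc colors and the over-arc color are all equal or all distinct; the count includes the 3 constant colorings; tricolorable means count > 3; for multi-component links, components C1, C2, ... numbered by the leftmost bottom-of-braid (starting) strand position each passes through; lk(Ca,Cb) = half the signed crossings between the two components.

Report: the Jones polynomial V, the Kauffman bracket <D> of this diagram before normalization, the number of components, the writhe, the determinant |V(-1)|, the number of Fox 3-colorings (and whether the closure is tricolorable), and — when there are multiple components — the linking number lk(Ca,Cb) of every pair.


V = q^-5 - 2q^-4 + 2q^-3 - 2q^-2 + 2q^-1 - 1 + q
<D> = A^-10 - A^-6 + 2A^-2 - 2A^2 + 2A^6 - 2A^10 + A^14 (w = -2)
1 component over 12 crossings, w = -2
3 Fox colorings among 3^12, |V(-1)| = 11: not tricolorable
why: w = -2 shifts under R1 moves; the (-A^3)^(2) factor cancels that in V


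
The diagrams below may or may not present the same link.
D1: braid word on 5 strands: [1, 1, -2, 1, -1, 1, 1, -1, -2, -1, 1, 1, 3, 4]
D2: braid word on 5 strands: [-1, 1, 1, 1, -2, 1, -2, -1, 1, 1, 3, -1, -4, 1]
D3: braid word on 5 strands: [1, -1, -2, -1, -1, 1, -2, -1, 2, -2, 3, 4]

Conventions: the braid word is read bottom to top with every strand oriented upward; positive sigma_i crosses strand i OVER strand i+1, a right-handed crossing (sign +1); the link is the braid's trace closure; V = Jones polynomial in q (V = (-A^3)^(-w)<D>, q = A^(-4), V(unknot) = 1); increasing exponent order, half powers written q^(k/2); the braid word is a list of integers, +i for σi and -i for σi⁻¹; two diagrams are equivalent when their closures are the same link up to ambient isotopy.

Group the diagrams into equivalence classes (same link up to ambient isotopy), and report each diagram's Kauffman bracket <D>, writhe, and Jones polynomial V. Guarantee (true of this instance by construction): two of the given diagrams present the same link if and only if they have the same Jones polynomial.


grouping into links: {D1, D2} | {D3}
V(D1) = q^-1 - 1 + 2q - 2q^2 + 2q^3 - 2q^4 + q^5  (w +4, c 14, <D> = A^-8 - 2A^-4 + 2 - 2A^4 + 2A^8 - A^12 + A^16)
V(D2) = q^-1 - 1 + 2q - 2q^2 + 2q^3 - 2q^4 + q^5  (w +2, c 14, <D> = A^-14 - 2A^-10 + 2A^-6 - 2A^-2 + 2A^2 - A^6 + A^10)
V(D3) = -q^-4 + q^-3 + q^-1  (w -2, c 12, <D> = A^-2 + A^6 - A^10)
key observation: 2 values of V(q) split the 3 diagrams


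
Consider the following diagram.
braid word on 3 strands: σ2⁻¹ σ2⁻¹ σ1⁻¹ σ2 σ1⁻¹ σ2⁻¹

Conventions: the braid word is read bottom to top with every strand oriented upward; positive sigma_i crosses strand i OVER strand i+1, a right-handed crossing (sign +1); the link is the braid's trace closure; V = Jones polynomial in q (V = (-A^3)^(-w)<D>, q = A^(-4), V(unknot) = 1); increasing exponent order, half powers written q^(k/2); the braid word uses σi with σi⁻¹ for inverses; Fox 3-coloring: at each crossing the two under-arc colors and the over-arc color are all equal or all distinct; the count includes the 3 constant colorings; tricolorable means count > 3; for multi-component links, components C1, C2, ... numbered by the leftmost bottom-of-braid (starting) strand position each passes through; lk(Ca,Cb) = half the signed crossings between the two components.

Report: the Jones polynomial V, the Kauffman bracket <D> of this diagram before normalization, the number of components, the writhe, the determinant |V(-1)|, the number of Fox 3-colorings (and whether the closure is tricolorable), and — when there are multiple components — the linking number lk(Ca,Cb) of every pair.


V(q) = -q^-6 + q^-5 - q^-4 + 2q^-3 - q^-2 + q^-1
bracket: A^-8 - A^-4 + 2 - A^4 + A^8 - A^12, w = -4
1 component, writhe -4, over 6 crossings
det 7, colorings 3 of 3^6 — not tricolorable
observation: |V(-1)| = 7: so not tricolorable, since 3 does not divide 7


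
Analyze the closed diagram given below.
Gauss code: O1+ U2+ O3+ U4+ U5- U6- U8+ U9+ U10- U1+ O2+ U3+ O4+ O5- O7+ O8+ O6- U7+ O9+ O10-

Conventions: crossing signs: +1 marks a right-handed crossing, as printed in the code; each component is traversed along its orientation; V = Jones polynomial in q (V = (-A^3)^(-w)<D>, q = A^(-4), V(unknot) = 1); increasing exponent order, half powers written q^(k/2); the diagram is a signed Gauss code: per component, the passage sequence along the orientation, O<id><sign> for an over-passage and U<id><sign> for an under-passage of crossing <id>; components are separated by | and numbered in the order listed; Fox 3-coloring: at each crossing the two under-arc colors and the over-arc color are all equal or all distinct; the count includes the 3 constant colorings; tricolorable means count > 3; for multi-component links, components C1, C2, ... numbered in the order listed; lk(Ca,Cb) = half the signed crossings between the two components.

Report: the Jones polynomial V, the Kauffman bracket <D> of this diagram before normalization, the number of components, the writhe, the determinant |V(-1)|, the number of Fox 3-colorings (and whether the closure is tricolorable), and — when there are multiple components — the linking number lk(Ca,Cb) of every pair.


V(q) = q + q^3 - q^4
bracket: -A^-4 + 1 + A^8, w = +4
1 component, writhe +4, over 10 crossings
det 3, colorings 9 of 3^10 — tricolorable
observation: |V(-1)| = 3: so tricolorable, since 3 divides 3


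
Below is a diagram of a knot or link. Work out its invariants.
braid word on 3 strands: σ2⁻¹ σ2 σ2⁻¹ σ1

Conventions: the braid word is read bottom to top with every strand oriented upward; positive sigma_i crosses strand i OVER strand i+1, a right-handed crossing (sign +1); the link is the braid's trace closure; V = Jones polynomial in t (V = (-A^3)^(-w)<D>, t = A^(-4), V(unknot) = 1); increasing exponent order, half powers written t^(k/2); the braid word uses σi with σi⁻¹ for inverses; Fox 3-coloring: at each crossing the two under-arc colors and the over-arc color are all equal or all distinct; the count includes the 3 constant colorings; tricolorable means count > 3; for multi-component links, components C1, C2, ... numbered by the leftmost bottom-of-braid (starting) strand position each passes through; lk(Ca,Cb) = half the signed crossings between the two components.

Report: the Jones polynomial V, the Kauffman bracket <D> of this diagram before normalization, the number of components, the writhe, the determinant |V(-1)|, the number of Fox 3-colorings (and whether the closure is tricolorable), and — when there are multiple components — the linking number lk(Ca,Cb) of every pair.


V(t) = 1
bracket: 1, w = 0
1 component, writhe 0, over 4 crossings
det 1, colorings 3 of 3^4 — not tricolorable
observation: w = 0 (over 4 crossings) is diagram-only; (-A^3)^(0) removes it from V


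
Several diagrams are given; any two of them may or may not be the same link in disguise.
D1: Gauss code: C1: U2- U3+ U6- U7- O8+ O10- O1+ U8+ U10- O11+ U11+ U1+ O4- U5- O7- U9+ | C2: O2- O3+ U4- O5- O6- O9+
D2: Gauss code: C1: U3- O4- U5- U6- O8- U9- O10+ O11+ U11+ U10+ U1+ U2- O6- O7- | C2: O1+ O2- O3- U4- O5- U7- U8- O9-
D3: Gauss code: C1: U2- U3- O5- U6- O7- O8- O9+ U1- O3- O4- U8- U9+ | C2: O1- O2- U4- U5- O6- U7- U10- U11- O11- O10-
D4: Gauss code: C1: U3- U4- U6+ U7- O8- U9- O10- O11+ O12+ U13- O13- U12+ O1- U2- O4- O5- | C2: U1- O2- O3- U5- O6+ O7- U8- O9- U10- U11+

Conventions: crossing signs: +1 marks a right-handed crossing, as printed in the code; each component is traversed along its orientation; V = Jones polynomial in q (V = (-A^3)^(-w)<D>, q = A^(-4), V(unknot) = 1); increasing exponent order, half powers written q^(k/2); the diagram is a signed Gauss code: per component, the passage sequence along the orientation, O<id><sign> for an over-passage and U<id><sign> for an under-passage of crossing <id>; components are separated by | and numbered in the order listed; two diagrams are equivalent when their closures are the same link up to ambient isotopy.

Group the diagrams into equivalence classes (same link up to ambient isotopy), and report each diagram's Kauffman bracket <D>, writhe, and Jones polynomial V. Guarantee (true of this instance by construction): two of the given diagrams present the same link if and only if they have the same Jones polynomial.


grouping into links: {D1} | {D2, D3, D4}
V(D1) = -q^(-5/2) - q^(-1/2)  (w -1, c 11, <D> = A^-1 + A^7)
V(D2) = -q^(-17/2) + q^(-15/2) - q^(-13/2) + q^(-11/2) - q^(-9/2) - q^(-5/2)  (w -5, c 11, <D> = A^-5 + A^3 - A^7 + A^11 - A^15 + A^19)
D3 (bracket A^-17 + A^-9 - A^-5 + A^-1 - A^3 + A^7; 11 crossings at w = -9): V = -q^(-17/2) + q^(-15/2) - q^(-13/2) + q^(-11/2) - q^(-9/2) - q^(-5/2)
V(D4) = -q^(-17/2) + q^(-15/2) - q^(-13/2) + q^(-11/2) - q^(-9/2) - q^(-5/2)  (w -7, c 13, <D> = A^-11 + A^-3 - A + A^5 - A^9 + A^13)
why: 2 classes among 4 diagrams; unequal V(q) rules out equality


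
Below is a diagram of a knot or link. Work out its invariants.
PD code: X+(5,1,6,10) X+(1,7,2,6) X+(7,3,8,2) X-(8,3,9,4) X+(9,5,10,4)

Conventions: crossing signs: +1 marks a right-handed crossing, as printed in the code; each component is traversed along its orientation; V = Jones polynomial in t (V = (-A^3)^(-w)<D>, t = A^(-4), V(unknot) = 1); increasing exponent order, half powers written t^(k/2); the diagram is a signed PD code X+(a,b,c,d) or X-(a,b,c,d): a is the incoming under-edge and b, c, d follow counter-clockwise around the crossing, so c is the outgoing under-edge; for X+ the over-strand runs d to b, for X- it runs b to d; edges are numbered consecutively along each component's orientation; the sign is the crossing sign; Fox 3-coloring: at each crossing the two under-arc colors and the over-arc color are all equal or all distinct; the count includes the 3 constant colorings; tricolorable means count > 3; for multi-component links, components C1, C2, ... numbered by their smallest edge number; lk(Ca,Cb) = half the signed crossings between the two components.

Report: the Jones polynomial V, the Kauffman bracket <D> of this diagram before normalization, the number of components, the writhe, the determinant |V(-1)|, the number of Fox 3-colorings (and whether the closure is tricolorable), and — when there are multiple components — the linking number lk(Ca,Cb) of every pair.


V = t + t^3 - t^4
<D> = A^-7 - A^-3 - A^5 (w = +3)
1 component over 5 crossings, w = +3
9 Fox colorings among 3^5, |V(-1)| = 3: tricolorable
why: det 3 = |V(-1)|; divisible by 3, so tricolorable


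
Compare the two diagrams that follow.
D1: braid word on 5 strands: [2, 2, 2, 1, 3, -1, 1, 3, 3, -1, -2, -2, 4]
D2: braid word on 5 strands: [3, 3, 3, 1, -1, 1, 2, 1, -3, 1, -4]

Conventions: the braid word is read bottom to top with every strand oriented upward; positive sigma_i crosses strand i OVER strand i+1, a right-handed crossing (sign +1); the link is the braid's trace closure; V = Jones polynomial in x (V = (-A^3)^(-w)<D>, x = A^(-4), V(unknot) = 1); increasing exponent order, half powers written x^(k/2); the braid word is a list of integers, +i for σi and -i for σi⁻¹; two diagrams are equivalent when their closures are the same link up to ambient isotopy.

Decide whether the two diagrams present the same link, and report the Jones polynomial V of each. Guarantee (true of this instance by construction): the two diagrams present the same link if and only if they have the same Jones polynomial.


same link: no
V(D1) = -x^(1/2) - x^(3/2) - x^(5/2) + x^(9/2)  [13 crossings, <D> = -A^-3 + A^5 + A^9 + A^13, w = +5]
V(D2) = -x^(3/2) - 2x^(7/2) + x^(9/2) - x^(11/2) + x^(13/2)  [11 crossings, <D> = -A^-11 + A^-7 - A^-3 + 2A + A^9, w = +5]
insight: V(x) takes 2 values over 2 diagrams, fixing the grouping


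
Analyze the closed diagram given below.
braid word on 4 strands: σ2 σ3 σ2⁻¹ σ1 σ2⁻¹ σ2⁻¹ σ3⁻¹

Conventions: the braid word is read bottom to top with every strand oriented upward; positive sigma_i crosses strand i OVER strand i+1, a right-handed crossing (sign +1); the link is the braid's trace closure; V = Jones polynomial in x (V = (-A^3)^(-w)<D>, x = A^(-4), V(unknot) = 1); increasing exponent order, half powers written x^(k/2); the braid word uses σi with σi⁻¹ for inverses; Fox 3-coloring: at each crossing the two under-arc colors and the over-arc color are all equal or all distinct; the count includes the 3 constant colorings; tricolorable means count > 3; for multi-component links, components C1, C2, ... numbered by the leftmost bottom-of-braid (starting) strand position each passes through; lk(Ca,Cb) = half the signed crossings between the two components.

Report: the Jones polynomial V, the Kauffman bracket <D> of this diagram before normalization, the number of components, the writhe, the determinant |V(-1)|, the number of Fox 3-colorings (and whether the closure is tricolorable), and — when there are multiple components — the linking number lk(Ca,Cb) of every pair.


V(x) = -x^-4 + x^-3 + x^-1
bracket: -A - A^9 + A^13, w = -1
1 component, writhe -1, over 7 crossings
det 3, colorings 9 of 3^7 — tricolorable
observation: V spans 3 powers of x: at least 3 crossings in any diagram


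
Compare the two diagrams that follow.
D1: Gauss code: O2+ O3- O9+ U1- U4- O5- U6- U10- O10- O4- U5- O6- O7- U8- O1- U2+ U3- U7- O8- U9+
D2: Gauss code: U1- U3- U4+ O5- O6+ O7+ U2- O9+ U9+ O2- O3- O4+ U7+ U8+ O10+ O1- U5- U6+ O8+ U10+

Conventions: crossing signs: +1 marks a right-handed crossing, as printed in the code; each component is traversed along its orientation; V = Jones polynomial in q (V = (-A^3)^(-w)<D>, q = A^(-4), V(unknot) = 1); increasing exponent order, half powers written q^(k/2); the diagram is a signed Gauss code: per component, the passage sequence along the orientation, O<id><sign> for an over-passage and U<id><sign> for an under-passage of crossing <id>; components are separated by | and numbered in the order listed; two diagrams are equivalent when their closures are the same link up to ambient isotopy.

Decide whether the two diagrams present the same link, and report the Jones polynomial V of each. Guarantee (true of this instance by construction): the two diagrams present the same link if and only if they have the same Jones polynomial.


equivalent: no
V(D1) = q^-8 - 2q^-7 + q^-6 - 2q^-5 + 2q^-4 + q^-2  (w -6, c 10, <D> = A^-10 + 2A^-2 - 2A^2 + A^6 - 2A^10 + A^14)
V(D2) = 1  (w +2, c 10, <D> = A^6)
why: V(q) takes 2 values over 2 diagrams, fixing the grouping


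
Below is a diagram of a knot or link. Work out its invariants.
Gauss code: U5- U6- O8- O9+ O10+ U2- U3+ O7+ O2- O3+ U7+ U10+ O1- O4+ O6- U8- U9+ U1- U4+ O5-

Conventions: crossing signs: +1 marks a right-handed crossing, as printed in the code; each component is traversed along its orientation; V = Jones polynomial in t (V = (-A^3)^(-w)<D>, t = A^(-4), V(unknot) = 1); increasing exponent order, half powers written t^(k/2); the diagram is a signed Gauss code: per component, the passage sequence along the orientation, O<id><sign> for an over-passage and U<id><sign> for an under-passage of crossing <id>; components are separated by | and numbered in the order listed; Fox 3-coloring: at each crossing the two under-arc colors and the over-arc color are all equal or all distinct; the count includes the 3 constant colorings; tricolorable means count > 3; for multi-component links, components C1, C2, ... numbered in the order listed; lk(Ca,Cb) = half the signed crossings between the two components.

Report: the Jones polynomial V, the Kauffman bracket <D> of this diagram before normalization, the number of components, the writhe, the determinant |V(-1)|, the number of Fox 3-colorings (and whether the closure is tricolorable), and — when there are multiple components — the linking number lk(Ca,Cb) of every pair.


Jones polynomial: V(t) = 1
<D> = 1; writhe 0
components 1, writhe 0 (10 crossings)
3-colorings: 3 of 3^10, det 1 — not tricolorable
note: w = 0 (over 10 crossings) is diagram-only; (-A^3)^(0) removes it from V
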